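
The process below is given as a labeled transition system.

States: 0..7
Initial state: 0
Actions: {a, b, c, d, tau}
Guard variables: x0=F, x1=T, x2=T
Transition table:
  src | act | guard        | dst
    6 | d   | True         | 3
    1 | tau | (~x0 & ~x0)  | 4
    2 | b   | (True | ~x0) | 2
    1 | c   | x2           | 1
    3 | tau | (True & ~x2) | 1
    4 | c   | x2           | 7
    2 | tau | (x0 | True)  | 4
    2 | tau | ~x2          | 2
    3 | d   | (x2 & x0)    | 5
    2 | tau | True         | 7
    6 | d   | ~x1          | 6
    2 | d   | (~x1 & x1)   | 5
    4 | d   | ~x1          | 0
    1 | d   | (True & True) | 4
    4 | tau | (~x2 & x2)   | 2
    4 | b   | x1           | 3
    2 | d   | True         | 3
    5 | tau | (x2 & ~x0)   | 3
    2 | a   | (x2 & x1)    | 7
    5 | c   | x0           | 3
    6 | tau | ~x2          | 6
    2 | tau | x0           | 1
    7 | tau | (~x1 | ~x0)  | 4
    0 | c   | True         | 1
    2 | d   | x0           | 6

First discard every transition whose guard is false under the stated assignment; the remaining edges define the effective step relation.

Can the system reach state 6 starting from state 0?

Answer: UNREACHABLE

Working:
After dropping false guards: 14 live edges.
L0 = {0}
L1 = {1}  now seen {0,1}
L2 = {4}  now seen {0,1,4}
L3 = {3,7}  now seen {0,1,3,4,7}
Reachable = {0,1,3,4,7}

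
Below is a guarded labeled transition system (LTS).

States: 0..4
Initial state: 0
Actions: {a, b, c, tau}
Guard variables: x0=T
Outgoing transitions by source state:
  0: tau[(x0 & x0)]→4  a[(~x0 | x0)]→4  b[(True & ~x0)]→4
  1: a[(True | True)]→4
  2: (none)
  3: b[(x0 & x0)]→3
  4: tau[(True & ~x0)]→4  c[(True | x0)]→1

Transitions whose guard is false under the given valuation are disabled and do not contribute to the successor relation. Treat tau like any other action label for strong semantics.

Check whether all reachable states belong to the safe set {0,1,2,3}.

Answer: INVARIANT VIOLATED at state 4

Trace:
Inv-set: {0,1,2,3}
Reachable = {0,1,4}
  0: safe
  1: safe
  4: VIOLATES
counterexample path to 4: tau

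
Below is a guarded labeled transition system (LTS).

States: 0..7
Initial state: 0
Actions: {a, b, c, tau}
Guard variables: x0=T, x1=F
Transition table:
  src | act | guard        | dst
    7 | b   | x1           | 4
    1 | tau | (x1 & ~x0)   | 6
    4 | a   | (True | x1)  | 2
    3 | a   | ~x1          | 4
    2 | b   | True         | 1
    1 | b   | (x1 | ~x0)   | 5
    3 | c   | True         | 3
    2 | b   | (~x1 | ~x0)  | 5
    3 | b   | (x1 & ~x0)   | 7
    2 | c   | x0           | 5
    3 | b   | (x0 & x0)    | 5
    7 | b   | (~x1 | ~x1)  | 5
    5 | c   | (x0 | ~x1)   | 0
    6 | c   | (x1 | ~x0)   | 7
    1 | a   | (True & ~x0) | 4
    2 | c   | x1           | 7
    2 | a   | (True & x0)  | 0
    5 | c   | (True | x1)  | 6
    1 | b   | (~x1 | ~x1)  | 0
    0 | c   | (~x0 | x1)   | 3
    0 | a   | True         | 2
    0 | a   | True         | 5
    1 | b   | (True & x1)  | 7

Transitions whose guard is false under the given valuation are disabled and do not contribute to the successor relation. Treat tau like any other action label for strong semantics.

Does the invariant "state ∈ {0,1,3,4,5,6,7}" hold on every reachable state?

Answer: INVARIANT VIOLATED at state 2

Analysis:
Safe = {0,1,3,4,5,6,7}
Reach set: {0,1,2,5,6}
  0: ✓
  1: ✓
  2: outside
  5: ✓
  6: ✓
reach 2 via a — violates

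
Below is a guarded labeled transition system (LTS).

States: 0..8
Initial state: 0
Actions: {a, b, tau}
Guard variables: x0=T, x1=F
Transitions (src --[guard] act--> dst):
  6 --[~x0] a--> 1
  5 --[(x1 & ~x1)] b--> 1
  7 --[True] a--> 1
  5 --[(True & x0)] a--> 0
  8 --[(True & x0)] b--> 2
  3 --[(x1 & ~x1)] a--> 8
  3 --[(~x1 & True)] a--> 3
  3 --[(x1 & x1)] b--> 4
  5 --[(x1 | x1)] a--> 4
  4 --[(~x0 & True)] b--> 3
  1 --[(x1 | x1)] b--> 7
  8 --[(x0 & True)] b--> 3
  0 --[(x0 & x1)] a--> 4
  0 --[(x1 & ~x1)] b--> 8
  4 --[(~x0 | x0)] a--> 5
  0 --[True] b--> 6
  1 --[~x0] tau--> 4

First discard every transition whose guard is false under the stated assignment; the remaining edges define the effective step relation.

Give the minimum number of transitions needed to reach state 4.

Answer: UNREACHABLE

Working:
Breadth-first toward 4:
  Layer 0: {0}
  Layer 1: {6}
4 never appears.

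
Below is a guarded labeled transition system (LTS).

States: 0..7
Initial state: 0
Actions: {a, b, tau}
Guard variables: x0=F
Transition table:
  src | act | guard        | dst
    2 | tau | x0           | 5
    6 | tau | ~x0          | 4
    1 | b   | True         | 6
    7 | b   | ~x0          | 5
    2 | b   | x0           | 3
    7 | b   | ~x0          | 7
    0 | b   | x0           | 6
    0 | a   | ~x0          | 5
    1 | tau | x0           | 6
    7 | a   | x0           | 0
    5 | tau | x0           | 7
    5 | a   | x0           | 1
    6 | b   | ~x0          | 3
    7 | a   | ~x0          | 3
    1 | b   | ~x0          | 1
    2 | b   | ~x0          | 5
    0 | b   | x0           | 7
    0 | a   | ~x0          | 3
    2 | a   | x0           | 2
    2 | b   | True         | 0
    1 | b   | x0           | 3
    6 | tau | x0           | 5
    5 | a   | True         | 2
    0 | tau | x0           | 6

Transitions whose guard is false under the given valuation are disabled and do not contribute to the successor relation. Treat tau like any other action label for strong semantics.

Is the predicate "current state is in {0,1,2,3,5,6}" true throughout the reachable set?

Answer: INVARIANT HOLDS

Trace:
Safe = {0,1,2,3,5,6}
Reach set: {0,2,3,5}
  0: safe
  2: safe
  3: safe
  5: safe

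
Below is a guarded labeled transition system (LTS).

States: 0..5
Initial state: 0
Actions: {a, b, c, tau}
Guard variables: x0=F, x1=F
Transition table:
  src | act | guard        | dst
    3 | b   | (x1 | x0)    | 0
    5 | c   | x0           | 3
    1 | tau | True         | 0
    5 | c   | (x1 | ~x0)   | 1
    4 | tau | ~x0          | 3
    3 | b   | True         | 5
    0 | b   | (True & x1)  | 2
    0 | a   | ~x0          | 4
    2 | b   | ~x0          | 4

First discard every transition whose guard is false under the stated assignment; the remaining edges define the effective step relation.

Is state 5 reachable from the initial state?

Answer: REACHABLE

Trace:
After dropping false guards: 6 live edges.
Layer 0: {0}
Layer 1: {4}  total {0,4}
Layer 2: {3}  total {0,3,4}
Layer 3: {5}  total {0,3,4,5}
Layer 4: {1}  total {0,1,3,4,5}
Reach set: {0,1,3,4,5}
Path to 5: a·tau·b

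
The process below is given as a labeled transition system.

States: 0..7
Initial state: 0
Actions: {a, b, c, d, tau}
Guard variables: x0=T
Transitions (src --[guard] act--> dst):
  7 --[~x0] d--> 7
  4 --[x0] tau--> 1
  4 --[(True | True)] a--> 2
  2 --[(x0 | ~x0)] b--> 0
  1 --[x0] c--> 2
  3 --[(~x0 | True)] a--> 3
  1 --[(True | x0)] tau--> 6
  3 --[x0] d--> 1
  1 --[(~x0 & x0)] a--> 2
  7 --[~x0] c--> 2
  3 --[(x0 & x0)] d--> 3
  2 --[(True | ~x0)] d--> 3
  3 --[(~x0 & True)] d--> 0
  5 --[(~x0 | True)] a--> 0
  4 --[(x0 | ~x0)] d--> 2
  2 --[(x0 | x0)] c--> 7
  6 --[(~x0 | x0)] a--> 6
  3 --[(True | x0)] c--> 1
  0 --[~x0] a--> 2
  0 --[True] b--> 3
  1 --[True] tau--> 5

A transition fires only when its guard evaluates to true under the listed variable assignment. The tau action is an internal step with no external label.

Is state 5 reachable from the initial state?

16 transition(s) survive guard evaluation.
L0 = {0}
L1 = {3}  total {0,3}
L2 = {1}  total {0,1,3}
L3 = {2,5,6}  total {0,1,2,3,5,6}
L4 = {7}  total {0,1,2,3,5,6,7}
Reachable = {0,1,2,3,5,6,7}
Path to 5: b·d·tau

Answer: REACHABLE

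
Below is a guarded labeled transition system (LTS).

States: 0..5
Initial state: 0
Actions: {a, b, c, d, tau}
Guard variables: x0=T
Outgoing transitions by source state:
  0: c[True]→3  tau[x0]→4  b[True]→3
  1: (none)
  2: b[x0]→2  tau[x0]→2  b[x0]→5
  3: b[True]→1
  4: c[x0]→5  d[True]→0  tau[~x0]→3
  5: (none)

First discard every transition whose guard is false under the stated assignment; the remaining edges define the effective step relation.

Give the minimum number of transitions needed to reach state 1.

Breadth-first toward 1:
  Layer 0: {0}
  Layer 1: {3,4}
  Layer 2: {1,5}
1 enters at depth 2; path b·b

Answer: 2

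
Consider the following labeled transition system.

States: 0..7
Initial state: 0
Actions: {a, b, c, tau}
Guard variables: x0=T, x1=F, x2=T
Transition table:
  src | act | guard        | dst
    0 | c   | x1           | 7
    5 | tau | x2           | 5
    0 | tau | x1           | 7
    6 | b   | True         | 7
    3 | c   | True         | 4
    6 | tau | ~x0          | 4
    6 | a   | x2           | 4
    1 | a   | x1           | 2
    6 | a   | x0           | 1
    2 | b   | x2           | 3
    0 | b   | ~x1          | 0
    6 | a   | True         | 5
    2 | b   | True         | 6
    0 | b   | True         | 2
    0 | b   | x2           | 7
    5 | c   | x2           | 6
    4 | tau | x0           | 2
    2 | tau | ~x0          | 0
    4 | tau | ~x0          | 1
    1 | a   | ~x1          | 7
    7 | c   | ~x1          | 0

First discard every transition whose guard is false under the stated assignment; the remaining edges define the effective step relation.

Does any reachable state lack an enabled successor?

Answer: DEADLOCK-FREE

Trace:
Reachable = {0,1,2,3,4,5,6,7}
  0: b→0  b→2  b→7  [3 exit(s)]
  1: a→7  [1 exit(s)]
  2: b→3  b→6  [2 exit(s)]
  3: c→4  [1 exit(s)]
  4: tau→2  [1 exit(s)]
  5: c→6  tau→5  [2 exit(s)]
  6: a→1  a→4  a→5  b→7  [4 exit(s)]
  7: c→0  [1 exit(s)]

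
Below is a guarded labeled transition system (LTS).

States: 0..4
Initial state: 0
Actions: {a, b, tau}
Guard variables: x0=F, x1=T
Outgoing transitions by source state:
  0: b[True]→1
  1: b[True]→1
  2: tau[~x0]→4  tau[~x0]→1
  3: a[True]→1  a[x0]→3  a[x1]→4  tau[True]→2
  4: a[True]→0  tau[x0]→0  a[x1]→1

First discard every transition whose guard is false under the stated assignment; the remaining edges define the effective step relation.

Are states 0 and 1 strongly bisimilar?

Bisimulation quotient by refinement:
  round 0: {{0,1,2,3,4}}
  round 1: {{0,1},{2},{3},{4}}
Fixed point at round 2; 4 class(es).
class of 0: {0,1}; class of 1: {0,1}

Answer: BISIMILAR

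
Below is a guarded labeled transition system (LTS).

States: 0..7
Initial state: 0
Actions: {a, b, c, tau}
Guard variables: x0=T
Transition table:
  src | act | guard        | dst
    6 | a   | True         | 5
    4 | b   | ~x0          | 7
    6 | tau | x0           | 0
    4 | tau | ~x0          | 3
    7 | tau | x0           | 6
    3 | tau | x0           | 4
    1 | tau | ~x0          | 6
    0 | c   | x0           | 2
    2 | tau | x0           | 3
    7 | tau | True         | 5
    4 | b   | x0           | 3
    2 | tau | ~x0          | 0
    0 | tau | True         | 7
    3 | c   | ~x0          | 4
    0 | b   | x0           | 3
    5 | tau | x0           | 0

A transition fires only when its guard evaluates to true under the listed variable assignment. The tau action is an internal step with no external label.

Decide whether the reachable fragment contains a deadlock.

Answer: DEADLOCK-FREE

Trace:
R = {0,2,3,4,5,6,7}
  0: b→3  c→2  tau→7  [3 exit(s)]
  2: tau→3  [1 exit(s)]
  3: tau→4  [1 exit(s)]
  4: b→3  [1 exit(s)]
  5: tau→0  [1 exit(s)]
  6: a→5  tau→0  [2 exit(s)]
  7: tau→5  tau→6  [2 exit(s)]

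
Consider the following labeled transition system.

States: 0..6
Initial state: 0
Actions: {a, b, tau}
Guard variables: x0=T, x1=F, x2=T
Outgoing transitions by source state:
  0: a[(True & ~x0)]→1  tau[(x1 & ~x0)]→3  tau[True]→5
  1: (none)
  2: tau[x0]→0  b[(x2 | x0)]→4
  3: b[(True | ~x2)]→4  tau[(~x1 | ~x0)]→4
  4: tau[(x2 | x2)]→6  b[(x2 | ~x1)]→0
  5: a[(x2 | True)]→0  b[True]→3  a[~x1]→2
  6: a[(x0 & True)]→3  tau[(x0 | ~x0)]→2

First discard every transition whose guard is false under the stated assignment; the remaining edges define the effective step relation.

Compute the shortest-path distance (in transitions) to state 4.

BFS to 4:
  depth 0: {0}
  depth 1: {5}
  depth 2: {2,3}
  depth 3: {4}
4 enters at depth 3; path tau·a·b

Answer: 3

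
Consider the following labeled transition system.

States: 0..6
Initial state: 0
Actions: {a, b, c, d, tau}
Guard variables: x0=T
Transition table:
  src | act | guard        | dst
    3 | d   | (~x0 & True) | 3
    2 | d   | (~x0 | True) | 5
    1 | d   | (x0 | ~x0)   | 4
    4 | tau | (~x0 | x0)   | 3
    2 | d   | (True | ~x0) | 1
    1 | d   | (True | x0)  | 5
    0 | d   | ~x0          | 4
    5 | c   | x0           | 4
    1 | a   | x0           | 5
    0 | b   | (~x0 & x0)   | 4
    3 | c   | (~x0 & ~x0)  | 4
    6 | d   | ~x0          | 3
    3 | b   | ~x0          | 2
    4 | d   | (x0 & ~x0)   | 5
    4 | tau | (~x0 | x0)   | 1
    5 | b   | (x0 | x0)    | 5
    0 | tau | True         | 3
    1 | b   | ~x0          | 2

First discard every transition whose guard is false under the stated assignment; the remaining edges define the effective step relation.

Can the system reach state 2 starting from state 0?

After dropping false guards: 10 live edges.
Layer 0: {0}
Layer 1: {3}  now seen {0,3}
R = {0,3}

Answer: UNREACHABLE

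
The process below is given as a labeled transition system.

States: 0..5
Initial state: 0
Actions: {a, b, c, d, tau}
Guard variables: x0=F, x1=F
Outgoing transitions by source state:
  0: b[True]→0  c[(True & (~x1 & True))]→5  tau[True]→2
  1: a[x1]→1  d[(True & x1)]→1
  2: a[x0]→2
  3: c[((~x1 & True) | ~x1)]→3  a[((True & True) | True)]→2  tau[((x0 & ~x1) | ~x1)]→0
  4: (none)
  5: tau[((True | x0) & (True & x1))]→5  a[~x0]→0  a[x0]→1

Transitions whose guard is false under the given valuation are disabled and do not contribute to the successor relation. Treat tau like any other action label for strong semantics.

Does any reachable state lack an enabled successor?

Answer: DEADLOCK at state 2

Trace:
R = {0,2,5}
  0: b→0  c→5  tau→2  [3 exit(s)]
  2: ∅  [no exit]
  5: a→0  [1 exit(s)]
witness 2: tau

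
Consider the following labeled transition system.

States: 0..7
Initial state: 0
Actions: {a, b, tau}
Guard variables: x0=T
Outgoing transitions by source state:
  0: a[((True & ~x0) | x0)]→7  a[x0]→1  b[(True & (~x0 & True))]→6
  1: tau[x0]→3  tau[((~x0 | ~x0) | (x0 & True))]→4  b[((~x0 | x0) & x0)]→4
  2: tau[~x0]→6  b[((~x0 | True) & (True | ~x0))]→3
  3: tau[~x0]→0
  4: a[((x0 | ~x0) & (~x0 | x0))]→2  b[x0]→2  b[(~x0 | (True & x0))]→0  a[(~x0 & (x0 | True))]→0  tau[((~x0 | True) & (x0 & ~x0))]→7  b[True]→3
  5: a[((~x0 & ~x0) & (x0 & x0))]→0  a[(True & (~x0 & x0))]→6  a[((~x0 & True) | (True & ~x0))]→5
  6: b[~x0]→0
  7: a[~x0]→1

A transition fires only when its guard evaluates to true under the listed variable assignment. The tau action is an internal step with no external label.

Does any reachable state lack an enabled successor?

R = {0,1,2,3,4,7}
  0: a→1  a→7  [2 exit(s)]
  1: b→4  tau→3  tau→4  [3 exit(s)]
  2: b→3  [1 exit(s)]
  3: ∅  [no exit]
  4: a→2  b→0  b→2  b→3  [4 exit(s)]
  7: ∅  [no exit]
witness 3: a·tau

Answer: DEADLOCK at state 3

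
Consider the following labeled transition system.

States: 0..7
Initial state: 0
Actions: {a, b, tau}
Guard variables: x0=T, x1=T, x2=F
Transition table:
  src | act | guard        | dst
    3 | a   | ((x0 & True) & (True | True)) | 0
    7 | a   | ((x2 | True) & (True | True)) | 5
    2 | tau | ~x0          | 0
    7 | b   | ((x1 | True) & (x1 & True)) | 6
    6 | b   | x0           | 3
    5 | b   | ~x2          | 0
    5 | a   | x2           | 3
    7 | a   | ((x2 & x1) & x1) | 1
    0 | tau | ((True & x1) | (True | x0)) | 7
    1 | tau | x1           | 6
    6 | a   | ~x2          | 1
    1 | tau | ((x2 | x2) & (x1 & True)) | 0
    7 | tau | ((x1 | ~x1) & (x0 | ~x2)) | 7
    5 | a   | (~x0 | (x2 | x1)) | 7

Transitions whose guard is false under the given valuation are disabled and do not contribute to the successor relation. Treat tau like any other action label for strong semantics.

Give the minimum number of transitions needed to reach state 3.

Answer: 3

Trace:
Breadth-first toward 3:
  Layer 0: {0}
  Layer 1: {7}
  Layer 2: {5,6}
  Layer 3: {1,3}
depth(3)=3, e.g. tau·b·b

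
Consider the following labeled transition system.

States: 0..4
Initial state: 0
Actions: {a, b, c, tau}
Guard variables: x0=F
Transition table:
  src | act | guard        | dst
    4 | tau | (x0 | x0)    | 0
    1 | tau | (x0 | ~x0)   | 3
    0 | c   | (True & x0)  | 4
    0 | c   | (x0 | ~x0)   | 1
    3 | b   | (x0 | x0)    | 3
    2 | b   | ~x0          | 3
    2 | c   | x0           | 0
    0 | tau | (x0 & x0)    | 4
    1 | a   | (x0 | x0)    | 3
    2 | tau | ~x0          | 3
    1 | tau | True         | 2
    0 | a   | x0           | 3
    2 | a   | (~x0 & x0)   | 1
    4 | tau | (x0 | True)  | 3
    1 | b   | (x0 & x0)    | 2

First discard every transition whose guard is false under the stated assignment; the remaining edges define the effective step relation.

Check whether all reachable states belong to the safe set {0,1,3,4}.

Safe = {0,1,3,4}
Reachable = {0,1,2,3}
  0: safe
  1: safe
  2: ✗ unsafe
  3: safe
witness against invariant: c·tau → 2

Answer: INVARIANT VIOLATED at state 2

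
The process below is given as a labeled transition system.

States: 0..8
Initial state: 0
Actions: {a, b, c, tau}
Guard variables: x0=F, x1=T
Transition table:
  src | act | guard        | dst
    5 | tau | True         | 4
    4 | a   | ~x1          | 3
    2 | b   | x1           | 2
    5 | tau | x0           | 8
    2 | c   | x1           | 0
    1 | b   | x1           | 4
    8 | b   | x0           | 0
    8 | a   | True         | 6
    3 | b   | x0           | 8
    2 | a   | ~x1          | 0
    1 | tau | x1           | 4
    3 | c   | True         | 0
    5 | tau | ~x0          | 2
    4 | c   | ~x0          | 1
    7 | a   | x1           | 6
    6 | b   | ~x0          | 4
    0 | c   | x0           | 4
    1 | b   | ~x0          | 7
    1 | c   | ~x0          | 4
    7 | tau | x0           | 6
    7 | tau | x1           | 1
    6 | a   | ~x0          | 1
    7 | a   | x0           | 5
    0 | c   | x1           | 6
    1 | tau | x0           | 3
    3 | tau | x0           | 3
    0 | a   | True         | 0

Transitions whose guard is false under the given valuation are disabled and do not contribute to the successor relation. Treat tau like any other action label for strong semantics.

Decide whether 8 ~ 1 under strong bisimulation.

Compute ~ classes (split until stable):
  round 0: {{0,1,2,3,4,5,6,7,8}}
  round 1: {{0},{1},{2},{3,4},{5},{6},{7},{8}}
  round 2: {{0},{1},{2},{3},{4},{5},{6},{7},{8}}
stable after 3 split(s): 9 block(s)
class of 8: {8}; class of 1: {1}

Answer: NOT BISIMILAR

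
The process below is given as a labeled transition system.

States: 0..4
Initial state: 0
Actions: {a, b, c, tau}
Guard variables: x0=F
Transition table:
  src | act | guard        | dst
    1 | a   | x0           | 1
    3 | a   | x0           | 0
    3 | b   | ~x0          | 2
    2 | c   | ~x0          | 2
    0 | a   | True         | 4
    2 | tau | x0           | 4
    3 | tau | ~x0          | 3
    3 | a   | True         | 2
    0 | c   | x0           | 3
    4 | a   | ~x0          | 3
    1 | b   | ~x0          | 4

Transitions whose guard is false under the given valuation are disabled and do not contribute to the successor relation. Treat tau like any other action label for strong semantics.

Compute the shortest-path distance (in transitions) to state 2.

Answer: 3

Working:
Breadth-first toward 2:
  L0 = {0}
  L1 = {4}
  L2 = {3}
  L3 = {2}
2 enters at depth 3; path a·a·a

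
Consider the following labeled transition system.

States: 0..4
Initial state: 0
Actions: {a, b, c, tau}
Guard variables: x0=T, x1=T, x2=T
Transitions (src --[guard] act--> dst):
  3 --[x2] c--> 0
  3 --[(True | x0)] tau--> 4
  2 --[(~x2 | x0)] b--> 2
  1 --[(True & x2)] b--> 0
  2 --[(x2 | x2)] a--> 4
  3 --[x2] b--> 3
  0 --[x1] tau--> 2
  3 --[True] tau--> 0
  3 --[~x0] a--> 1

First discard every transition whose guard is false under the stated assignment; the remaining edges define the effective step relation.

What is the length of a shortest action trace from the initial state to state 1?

Answer: UNREACHABLE

Working:
BFS to 1:
  Layer 0: {0}
  Layer 1: {2}
  Layer 2: {4}
1 never appears.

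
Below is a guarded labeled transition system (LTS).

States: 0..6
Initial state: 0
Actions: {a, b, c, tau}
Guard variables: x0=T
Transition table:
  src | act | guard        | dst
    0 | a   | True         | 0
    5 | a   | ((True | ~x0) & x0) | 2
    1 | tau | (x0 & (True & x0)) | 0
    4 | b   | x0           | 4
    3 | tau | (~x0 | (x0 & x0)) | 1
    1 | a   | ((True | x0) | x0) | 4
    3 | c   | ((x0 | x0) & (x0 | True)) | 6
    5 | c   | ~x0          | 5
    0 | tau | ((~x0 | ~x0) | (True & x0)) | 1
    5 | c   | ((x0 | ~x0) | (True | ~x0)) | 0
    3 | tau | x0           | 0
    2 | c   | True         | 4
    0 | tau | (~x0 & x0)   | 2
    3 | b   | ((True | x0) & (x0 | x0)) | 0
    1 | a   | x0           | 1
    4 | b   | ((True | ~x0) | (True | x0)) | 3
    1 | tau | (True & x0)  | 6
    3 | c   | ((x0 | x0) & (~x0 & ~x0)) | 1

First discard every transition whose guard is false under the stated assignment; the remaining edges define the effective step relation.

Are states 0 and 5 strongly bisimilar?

Answer: NOT BISIMILAR

Trace:
Bisimulation quotient by refinement:
  round 0: {{0,1,2,3,4,5,6}}
  round 1: {{0,1},{2},{3},{4},{5},{6}}
  round 2: {{0},{1},{2},{3},{4},{5},{6}}
Fixed point at round 3; 7 class(es).
0∈{0}, 5∈{5}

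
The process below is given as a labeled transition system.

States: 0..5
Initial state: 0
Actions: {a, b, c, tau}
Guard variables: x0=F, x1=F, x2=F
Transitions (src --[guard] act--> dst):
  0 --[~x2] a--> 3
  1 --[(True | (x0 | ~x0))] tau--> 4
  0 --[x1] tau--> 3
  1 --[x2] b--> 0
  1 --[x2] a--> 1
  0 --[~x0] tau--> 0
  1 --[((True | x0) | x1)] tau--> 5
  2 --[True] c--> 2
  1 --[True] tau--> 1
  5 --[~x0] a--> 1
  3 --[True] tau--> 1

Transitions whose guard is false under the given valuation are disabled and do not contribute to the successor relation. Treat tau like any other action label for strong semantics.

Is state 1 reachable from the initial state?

Answer: REACHABLE

Working:
Guard filter leaves 8 enabled edge(s).
Layer 0: {0}
Layer 1: {3}  now seen {0,3}
Layer 2: {1}  now seen {0,1,3}
Layer 3: {4,5}  now seen {0,1,3,4,5}
Reach set: {0,1,3,4,5}
Path to 1: a·tau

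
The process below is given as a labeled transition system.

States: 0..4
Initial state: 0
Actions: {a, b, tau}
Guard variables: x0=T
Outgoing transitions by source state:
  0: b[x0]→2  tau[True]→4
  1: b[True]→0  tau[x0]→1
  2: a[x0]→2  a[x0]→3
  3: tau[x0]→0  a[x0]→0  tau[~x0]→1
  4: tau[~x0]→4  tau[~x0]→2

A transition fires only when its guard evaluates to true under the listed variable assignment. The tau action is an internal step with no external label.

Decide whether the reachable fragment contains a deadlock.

Reach set: {0,2,3,4}
  0: b→2  tau→4  [2 exit(s)]
  2: a→2  a→3  [2 exit(s)]
  3: a→0  tau→0  [2 exit(s)]
  4: ∅  [no exit]
Path to 4: tau

Answer: DEADLOCK at state 4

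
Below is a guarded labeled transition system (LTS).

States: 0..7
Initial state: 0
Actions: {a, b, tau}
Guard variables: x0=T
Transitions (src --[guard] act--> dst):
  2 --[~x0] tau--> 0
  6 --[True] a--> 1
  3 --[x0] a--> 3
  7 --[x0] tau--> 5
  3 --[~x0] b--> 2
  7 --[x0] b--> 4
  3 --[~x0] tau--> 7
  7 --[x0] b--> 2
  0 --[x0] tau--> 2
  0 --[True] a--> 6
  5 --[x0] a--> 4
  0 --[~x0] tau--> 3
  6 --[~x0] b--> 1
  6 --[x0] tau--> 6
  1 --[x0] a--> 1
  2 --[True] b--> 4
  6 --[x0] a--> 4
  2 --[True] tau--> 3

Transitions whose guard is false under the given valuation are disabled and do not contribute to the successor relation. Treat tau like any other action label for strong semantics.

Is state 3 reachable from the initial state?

Answer: REACHABLE

Working:
13 transition(s) survive guard evaluation.
L0 = {0}
L1 = {2,6}  cumulative {0,2,6}
L2 = {1,3,4}  cumulative {0,1,2,3,4,6}
Reach set: {0,1,2,3,4,6}
Path to 3: tau·tau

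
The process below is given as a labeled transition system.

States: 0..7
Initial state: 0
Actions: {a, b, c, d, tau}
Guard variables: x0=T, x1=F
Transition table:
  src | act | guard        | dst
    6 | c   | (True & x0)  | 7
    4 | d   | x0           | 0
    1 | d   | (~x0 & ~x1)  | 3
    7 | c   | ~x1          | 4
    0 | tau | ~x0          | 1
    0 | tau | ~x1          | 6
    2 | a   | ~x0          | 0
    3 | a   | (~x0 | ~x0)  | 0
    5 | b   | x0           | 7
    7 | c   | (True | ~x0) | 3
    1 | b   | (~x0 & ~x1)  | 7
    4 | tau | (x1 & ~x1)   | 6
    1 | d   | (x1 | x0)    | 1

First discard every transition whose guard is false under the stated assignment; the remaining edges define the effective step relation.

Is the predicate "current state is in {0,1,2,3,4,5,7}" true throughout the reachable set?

Answer: INVARIANT VIOLATED at state 6

Trace:
Allowed set {0,1,2,3,4,5,7}
R = {0,3,4,6,7}
  0: ok
  3: ok
  4: ok
  6: VIOLATES
  7: ok
witness against invariant: tau → 6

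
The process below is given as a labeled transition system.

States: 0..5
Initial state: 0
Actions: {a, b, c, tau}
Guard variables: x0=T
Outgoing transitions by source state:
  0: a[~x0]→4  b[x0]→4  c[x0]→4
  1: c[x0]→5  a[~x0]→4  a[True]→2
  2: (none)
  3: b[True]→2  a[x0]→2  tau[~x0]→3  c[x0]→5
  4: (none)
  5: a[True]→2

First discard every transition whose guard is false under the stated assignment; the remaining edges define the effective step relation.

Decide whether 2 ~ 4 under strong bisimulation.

Answer: BISIMILAR

Trace:
Compute ~ classes (split until stable):
  round 0: {{0,1,2,3,4,5}}
  round 1: {{0},{1},{2,4},{3},{5}}
Fixed point at round 2; 5 class(es).
class of 2: {2,4}; class of 4: {2,4}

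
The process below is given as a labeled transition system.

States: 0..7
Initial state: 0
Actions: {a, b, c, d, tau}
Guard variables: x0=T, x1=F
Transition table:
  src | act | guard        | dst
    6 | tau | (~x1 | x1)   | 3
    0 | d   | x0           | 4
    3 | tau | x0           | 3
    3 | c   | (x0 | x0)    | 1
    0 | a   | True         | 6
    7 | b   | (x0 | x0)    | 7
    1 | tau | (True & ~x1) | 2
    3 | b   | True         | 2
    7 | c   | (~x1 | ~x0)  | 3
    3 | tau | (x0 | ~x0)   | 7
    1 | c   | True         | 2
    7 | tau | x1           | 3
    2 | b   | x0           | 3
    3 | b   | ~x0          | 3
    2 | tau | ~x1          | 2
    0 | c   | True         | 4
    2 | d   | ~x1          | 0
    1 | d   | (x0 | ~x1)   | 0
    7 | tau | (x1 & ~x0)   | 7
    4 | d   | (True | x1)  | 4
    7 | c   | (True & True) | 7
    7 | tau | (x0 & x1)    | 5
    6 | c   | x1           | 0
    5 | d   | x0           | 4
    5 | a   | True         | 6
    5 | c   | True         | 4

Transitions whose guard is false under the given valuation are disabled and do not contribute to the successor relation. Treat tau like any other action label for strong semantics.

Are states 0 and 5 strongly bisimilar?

Answer: BISIMILAR

Analysis:
Bisimulation quotient by refinement:
  π0 = {{0,1,2,3,4,5,6,7}}
  π1 = {{0,5},{1},{2},{3},{4},{6},{7}}
stable after 2 split(s): 7 block(s)
class of 0: {0,5}; class of 5: {0,5}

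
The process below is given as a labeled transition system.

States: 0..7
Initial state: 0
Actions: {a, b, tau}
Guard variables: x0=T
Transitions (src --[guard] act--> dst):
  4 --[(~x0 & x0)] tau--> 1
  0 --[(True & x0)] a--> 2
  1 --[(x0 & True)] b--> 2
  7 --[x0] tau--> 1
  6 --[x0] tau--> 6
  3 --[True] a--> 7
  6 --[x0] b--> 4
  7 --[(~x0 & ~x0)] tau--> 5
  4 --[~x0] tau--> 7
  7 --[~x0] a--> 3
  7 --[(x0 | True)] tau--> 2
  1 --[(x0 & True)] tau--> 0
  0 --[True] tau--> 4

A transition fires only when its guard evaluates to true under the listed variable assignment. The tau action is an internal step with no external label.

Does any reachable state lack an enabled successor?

Reachable = {0,2,4}
  0: a→2  tau→4  [2 exit(s)]
  2: ∅  [deadlock]
  4: ∅  [deadlock]
witness 2: a

Answer: DEADLOCK at state 2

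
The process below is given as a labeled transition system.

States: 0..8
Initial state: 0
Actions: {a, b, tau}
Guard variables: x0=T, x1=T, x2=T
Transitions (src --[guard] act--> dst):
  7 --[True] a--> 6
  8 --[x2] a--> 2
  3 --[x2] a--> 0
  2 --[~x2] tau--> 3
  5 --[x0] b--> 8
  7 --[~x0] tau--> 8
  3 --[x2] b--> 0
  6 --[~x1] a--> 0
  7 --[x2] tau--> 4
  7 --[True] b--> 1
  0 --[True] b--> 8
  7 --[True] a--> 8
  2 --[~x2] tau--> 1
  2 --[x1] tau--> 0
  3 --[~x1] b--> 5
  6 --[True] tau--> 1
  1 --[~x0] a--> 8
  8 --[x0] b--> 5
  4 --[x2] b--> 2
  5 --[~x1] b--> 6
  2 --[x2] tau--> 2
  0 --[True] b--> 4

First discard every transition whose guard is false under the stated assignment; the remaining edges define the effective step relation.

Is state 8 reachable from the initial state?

Answer: REACHABLE

Analysis:
Guard filter leaves 15 enabled edge(s).
L0 = {0}
L1 = {4,8}  total {0,4,8}
L2 = {2,5}  total {0,2,4,5,8}
Reachable = {0,2,4,5,8}
witness 8: b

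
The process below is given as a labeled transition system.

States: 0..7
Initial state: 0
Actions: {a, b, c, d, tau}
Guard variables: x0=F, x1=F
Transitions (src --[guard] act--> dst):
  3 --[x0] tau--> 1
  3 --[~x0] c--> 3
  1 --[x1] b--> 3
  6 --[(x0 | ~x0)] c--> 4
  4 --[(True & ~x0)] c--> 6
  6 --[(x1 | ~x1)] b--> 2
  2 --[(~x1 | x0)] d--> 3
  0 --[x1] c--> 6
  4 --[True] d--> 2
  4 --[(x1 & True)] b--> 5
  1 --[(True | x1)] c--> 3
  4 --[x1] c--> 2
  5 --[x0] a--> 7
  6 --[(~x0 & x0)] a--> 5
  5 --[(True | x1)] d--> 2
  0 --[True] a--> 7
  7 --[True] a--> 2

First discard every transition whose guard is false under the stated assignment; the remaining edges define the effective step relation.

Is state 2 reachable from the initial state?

10 transition(s) survive guard evaluation.
depth 0: {0}
depth 1: {7}  total {0,7}
depth 2: {2}  total {0,2,7}
depth 3: {3}  total {0,2,3,7}
R = {0,2,3,7}
trace reaching 2: a·a

Answer: REACHABLE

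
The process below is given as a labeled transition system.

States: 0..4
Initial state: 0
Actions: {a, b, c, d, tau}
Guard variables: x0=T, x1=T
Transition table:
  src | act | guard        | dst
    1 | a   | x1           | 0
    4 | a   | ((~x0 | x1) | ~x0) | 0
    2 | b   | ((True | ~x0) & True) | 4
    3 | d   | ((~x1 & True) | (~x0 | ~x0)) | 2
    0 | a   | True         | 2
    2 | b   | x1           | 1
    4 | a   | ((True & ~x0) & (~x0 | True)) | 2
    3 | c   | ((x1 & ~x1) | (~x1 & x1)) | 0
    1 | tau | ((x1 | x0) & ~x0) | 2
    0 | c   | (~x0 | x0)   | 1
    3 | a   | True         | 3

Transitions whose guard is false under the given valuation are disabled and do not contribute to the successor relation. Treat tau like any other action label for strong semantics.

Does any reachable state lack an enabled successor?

Reach set: {0,1,2,4}
  0: a→2  c→1  [2 out]
  1: a→0  [1 out]
  2: b→1  b→4  [2 out]
  4: a→0  [1 out]

Answer: DEADLOCK-FREE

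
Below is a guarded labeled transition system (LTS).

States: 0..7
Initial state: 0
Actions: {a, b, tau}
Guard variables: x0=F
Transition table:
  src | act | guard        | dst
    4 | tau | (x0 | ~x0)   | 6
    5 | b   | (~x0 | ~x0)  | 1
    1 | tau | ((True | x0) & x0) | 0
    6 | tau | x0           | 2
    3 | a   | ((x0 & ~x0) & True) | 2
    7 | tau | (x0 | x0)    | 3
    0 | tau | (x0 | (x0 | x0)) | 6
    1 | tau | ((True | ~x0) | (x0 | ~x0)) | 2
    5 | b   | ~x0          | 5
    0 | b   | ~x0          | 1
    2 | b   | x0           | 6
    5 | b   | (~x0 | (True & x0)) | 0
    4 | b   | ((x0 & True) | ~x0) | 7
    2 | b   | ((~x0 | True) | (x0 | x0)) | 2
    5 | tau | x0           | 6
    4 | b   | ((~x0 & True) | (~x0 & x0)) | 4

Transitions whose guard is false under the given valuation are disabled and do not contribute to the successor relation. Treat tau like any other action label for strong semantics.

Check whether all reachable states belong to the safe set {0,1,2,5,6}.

Inv-set: {0,1,2,5,6}
Reach set: {0,1,2}
  0: ok
  1: ok
  2: ok

Answer: INVARIANT HOLDS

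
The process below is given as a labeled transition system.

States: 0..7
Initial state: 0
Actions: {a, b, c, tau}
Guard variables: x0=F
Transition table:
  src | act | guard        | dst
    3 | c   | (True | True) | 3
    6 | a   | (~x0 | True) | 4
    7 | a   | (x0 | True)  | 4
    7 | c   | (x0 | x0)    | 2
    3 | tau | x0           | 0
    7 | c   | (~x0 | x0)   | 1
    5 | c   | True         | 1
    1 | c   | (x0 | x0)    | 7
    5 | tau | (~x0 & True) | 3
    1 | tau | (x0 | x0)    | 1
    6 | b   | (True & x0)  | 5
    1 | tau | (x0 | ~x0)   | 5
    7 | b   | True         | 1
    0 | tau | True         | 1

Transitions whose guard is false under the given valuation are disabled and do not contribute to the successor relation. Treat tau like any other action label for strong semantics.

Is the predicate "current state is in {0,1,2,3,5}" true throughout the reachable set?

Answer: INVARIANT HOLDS

Trace:
Inv-set: {0,1,2,3,5}
Reach set: {0,1,3,5}
  0: ✓
  1: ✓
  3: ✓
  5: ✓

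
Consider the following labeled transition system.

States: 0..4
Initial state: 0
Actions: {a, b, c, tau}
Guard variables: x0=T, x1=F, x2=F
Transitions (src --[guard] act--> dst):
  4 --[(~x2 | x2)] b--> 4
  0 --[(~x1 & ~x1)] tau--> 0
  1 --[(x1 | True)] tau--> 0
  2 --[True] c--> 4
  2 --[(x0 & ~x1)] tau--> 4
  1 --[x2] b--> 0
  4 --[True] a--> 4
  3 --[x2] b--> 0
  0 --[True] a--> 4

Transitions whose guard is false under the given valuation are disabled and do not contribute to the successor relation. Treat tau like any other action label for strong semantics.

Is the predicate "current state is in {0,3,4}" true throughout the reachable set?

Answer: INVARIANT HOLDS

Working:
Inv-set: {0,3,4}
Reach set: {0,4}
  0: safe
  4: safe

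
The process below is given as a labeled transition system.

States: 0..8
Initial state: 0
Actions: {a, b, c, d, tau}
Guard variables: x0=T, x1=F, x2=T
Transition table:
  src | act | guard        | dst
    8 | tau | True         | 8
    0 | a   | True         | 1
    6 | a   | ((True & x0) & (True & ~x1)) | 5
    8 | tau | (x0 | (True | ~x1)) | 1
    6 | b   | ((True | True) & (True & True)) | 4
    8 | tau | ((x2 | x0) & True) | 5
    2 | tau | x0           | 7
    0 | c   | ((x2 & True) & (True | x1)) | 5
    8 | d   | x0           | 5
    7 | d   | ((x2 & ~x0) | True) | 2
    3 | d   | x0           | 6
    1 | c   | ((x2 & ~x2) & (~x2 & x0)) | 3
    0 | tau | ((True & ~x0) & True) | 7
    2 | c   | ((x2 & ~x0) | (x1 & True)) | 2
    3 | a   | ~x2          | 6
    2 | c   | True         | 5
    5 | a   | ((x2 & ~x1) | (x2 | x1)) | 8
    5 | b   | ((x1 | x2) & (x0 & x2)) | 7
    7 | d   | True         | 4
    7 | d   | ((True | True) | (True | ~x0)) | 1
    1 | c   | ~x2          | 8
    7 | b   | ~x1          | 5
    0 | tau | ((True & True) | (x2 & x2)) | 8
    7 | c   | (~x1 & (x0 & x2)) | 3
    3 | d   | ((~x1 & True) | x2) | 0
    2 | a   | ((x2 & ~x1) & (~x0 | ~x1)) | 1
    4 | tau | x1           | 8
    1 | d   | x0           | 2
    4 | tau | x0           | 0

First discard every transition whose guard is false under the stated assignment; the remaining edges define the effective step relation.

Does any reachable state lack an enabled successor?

Reachable = {0,1,2,3,4,5,6,7,8}
  0: a→1  c→5  tau→8  [3 out]
  1: d→2  [1 out]
  2: a→1  c→5  tau→7  [3 out]
  3: d→0  d→6  [2 out]
  4: tau→0  [1 out]
  5: a→8  b→7  [2 out]
  6: a→5  b→4  [2 out]
  7: b→5  c→3  d→1  d→2  d→4  [5 out]
  8: d→5  tau→1  tau→5  tau→8  [4 out]

Answer: DEADLOCK-FREE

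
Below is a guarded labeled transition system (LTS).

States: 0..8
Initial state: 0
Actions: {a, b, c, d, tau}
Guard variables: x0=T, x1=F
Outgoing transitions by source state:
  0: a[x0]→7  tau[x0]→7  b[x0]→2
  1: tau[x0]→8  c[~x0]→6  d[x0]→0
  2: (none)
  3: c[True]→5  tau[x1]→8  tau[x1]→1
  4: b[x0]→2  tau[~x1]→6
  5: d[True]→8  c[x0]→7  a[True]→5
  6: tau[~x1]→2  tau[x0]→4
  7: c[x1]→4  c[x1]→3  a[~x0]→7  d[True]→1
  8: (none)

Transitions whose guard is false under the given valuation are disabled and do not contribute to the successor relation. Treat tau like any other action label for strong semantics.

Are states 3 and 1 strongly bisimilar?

Refine partition for ~:
  round 0: {{0,1,2,3,4,5,6,7,8}}
  round 1: {{0},{1},{2,8},{3},{4},{5},{6},{7}}
8 equivalence class(es) (converged in 2)
3∈{3}, 1∈{1}

Answer: NOT BISIMILAR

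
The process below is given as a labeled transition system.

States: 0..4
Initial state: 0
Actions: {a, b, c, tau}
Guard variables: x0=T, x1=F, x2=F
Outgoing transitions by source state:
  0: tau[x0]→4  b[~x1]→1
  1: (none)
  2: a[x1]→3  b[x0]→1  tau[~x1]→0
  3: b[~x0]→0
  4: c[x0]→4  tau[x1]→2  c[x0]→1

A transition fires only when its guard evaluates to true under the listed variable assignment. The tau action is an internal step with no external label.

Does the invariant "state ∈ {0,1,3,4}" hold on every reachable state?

Inv-set: {0,1,3,4}
Reach set: {0,1,4}
  0: safe
  1: safe
  4: safe

Answer: INVARIANT HOLDS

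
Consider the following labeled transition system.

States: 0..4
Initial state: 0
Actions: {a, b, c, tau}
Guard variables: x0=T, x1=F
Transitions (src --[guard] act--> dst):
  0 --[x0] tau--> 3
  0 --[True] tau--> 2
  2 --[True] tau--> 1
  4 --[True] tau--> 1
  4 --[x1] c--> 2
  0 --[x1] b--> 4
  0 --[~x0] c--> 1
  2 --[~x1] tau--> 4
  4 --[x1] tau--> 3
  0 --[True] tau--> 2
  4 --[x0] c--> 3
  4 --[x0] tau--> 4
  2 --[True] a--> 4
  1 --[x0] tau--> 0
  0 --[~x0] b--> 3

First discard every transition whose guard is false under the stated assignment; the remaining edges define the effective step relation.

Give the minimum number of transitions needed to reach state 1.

Answer: 2

Analysis:
Layered search for 1:
  Layer 0: {0}
  Layer 1: {2,3}
  Layer 2: {1,4}
first hit 1 at d=2 via tau·tau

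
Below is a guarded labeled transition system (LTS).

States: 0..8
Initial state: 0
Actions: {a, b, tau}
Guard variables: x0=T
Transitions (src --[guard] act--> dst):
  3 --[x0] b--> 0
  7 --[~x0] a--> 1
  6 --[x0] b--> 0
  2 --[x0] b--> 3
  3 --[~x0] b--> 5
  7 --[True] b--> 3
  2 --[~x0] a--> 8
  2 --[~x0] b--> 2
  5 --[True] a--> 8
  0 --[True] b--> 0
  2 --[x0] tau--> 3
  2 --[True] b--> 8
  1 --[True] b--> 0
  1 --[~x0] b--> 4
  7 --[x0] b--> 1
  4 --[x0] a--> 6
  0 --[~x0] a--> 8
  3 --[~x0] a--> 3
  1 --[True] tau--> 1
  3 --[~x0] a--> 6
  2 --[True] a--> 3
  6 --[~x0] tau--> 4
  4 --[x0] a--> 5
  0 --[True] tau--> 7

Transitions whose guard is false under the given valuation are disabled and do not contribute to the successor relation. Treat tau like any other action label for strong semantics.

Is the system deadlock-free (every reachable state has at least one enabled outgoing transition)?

Answer: DEADLOCK-FREE

Analysis:
R = {0,1,3,7}
  0: b→0  tau→7  [deg 2]
  1: b→0  tau→1  [deg 2]
  3: b→0  [deg 1]
  7: b→1  b→3  [deg 2]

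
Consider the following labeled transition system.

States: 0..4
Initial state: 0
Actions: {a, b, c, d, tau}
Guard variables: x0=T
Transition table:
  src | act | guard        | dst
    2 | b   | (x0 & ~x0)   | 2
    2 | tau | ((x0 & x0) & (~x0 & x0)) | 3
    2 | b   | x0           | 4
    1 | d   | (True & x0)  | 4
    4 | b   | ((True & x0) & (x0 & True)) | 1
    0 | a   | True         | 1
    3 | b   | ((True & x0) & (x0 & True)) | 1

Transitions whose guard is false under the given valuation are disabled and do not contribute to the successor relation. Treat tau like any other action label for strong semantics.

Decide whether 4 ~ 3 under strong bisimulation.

Answer: BISIMILAR

Trace:
Refine partition for ~:
  round 0: {{0,1,2,3,4}}
  round 1: {{0},{1},{2,3,4}}
  round 2: {{0},{1},{2},{3,4}}
Fixed point at round 3; 4 class(es).
[4]={3,4}  [3]={3,4}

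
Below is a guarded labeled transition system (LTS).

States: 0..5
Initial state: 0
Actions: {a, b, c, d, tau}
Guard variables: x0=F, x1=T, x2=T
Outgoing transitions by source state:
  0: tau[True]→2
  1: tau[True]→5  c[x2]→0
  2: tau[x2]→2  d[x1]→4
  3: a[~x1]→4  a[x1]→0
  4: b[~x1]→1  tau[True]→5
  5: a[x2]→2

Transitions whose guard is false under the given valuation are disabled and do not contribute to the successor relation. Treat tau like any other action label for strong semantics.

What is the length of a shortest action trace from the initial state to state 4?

Answer: 2

Analysis:
Breadth-first toward 4:
  L0 = {0}
  L1 = {2}
  L2 = {4}
depth(4)=2, e.g. tau·d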